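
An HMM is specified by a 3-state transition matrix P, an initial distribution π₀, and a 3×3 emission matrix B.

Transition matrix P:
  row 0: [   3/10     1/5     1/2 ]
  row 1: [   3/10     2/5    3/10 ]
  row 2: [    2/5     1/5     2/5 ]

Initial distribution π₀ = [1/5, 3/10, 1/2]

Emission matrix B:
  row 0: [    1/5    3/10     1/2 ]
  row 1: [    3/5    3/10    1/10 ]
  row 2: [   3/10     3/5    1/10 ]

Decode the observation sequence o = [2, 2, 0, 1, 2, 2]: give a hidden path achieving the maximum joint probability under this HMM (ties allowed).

path = [0, 0, 2, 2, 0, 0]

t=0: δ = [1.000e-01, 3.000e-02, 5.000e-02]  (obs o_0=2)
t=1: δ = [1.500e-02, 2.000e-03, 5.000e-03]  ψ = [0, 0, 0]  (obs o_1=2)
t=2: δ = [9.000e-04, 1.800e-03, 2.250e-03]  ψ = [0, 0, 0]  (obs o_2=0)
t=3: δ = [2.700e-04, 2.160e-04, 5.400e-04]  ψ = [2, 1, 2]  (obs o_3=1)
t=4: δ = [1.080e-04, 1.080e-05, 2.160e-05]  ψ = [2, 2, 2]  (obs o_4=2)
t=5: δ = [1.620e-05, 2.160e-06, 5.400e-06]  ψ = [0, 0, 0]  (obs o_5=2)
backtrack: best end state = 0; path = [0, 0, 2, 2, 0, 0]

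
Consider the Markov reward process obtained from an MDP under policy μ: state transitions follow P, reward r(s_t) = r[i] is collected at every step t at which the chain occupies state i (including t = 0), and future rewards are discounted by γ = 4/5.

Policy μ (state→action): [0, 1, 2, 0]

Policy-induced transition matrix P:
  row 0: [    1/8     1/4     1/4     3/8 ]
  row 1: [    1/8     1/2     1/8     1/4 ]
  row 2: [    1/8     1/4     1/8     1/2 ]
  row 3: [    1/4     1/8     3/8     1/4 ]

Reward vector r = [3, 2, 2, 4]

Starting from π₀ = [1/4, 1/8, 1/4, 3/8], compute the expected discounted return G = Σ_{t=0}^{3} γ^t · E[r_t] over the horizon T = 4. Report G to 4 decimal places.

G = 8.5489

t=0: π = [0.2500, 0.1250, 0.2500, 0.3750], E[r] = 3.0000, γ^t·E[r] = 3.000000, running G = 3.000000
t=1: π = [0.1719, 0.2344, 0.2500, 0.3438], E[r] = 2.8594, γ^t·E[r] = 2.287500, running G = 5.287500
t=2: π = [0.1680, 0.2656, 0.2324, 0.3340], E[r] = 2.8359, γ^t·E[r] = 1.815000, running G = 7.102500
t=3: π = [0.1667, 0.2747, 0.2295, 0.3291], E[r] = 2.8250, γ^t·E[r] = 1.446375, running G = 8.548875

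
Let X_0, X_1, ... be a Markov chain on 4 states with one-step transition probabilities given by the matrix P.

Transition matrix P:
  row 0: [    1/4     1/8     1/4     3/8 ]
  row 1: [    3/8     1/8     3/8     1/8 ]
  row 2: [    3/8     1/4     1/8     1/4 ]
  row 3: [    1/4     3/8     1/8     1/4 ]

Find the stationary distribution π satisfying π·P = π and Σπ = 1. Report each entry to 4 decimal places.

π = [0.3043, 0.2174, 0.2174, 0.2609]

Balance equations π_j = Σ_i π_i·P[i][j]:
  π_0 = 1/4·π_0 + 3/8·π_1 + 3/8·π_2 + 1/4·π_3
  π_1 = 1/8·π_0 + 1/8·π_1 + 1/4·π_2 + 3/8·π_3
  π_2 = 1/4·π_0 + 3/8·π_1 + 1/8·π_2 + 1/8·π_3
  normalize: π_0 + π_1 + π_2 + π_3 = 1
Solving the linear system gives exactly π = [7/23, 5/23, 5/23, 6/23].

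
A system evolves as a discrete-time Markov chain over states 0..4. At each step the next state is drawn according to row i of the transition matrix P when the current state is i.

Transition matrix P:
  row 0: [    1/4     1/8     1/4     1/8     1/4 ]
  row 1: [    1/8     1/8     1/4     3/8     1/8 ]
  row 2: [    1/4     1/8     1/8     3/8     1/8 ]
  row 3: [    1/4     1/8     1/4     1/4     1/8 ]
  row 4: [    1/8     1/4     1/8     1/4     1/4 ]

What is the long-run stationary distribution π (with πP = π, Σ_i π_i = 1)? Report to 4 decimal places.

π = [0.2101, 0.1466, 0.2030, 0.2674, 0.1729]

Balance equations π_j = Σ_i π_i·P[i][j]:
  π_0 = 1/4·π_0 + 1/8·π_1 + 1/4·π_2 + 1/4·π_3 + 1/8·π_4
  π_1 = 1/8·π_0 + 1/8·π_1 + 1/8·π_2 + 1/8·π_3 + 1/4·π_4
  π_2 = 1/4·π_0 + 1/4·π_1 + 1/8·π_2 + 1/4·π_3 + 1/8·π_4
  π_3 = 1/8·π_0 + 3/8·π_1 + 3/8·π_2 + 1/4·π_3 + 1/4·π_4
  normalize: π_0 + π_1 + π_2 + π_3 + π_4 = 1
Solving the linear system gives exactly π = [96/457, 67/457, 835/4113, 1100/4113, 79/457].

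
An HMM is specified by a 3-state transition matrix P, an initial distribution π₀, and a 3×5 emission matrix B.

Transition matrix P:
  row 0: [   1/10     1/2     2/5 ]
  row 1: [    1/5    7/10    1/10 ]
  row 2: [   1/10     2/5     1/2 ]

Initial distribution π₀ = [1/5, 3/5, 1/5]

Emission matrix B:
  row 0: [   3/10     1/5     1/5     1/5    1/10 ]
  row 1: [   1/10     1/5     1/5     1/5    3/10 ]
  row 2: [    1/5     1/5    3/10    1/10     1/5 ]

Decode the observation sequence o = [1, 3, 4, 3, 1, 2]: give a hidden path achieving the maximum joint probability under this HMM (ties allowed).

t=0: δ = [4.000e-02, 1.200e-01, 4.000e-02]  (obs o_0=1)
t=1: δ = [4.800e-03, 1.680e-02, 2.000e-03]  ψ = [1, 1, 2]  (obs o_1=3)
t=2: δ = [3.360e-04, 3.528e-03, 3.840e-04]  ψ = [1, 1, 0]  (obs o_2=4)
t=3: δ = [1.411e-04, 4.939e-04, 3.528e-05]  ψ = [1, 1, 1]  (obs o_3=3)
t=4: δ = [1.976e-05, 6.915e-05, 1.129e-05]  ψ = [1, 1, 0]  (obs o_4=1)
t=5: δ = [2.766e-06, 9.681e-06, 2.371e-06]  ψ = [1, 1, 0]  (obs o_5=2)
backtrack: best end state = 1; path = [1, 1, 1, 1, 1, 1]

path = [1, 1, 1, 1, 1, 1]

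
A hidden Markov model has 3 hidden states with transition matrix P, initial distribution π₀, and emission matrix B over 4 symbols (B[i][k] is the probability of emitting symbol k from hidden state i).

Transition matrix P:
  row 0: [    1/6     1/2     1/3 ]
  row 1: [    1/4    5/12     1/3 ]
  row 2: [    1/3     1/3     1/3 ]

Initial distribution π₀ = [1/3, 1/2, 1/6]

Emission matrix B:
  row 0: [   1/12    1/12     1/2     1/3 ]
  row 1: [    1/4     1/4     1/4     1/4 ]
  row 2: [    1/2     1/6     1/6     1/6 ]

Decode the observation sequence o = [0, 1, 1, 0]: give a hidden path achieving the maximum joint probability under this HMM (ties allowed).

t=0: δ = [2.778e-02, 1.250e-01, 8.333e-02]  (obs o_0=0)
t=1: δ = [2.604e-03, 1.302e-02, 6.944e-03]  ψ = [1, 1, 1]  (obs o_1=1)
t=2: δ = [2.713e-04, 1.356e-03, 7.234e-04]  ψ = [1, 1, 1]  (obs o_2=1)
t=3: δ = [2.826e-05, 1.413e-04, 2.261e-04]  ψ = [1, 1, 1]  (obs o_3=0)
backtrack: best end state = 2; path = [1, 1, 1, 2]

path = [1, 1, 1, 2]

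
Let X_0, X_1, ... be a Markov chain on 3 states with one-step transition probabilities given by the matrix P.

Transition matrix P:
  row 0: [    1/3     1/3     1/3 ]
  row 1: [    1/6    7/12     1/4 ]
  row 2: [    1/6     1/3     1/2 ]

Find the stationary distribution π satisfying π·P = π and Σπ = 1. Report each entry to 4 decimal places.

π = [0.2000, 0.4444, 0.3556]

Balance equations π_j = Σ_i π_i·P[i][j]:
  π_0 = 1/3·π_0 + 1/6·π_1 + 1/6·π_2
  π_1 = 1/3·π_0 + 7/12·π_1 + 1/3·π_2
  normalize: π_0 + π_1 + π_2 = 1
Solving the linear system gives exactly π = [1/5, 4/9, 16/45].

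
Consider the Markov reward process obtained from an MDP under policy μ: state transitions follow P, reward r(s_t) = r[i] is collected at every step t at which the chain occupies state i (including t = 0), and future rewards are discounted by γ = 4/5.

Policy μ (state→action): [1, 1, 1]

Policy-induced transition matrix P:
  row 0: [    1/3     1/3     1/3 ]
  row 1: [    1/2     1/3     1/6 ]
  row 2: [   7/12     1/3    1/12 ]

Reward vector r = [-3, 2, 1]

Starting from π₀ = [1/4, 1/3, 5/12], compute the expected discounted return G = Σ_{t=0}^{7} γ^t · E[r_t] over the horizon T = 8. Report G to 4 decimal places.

G = -1.2012

t=0: π = [0.2500, 0.3333, 0.4167], E[r] = 0.3333, γ^t·E[r] = 0.333333, running G = 0.333333
t=1: π = [0.4931, 0.3333, 0.1736], E[r] = -0.6389, γ^t·E[r] = -0.511111, running G = -0.177778
t=2: π = [0.4323, 0.3333, 0.2344], E[r] = -0.3958, γ^t·E[r] = -0.253333, running G = -0.431111
t=3: π = [0.4475, 0.3333, 0.2192], E[r] = -0.4566, γ^t·E[r] = -0.233778, running G = -0.664889
t=4: π = [0.4437, 0.3333, 0.2230], E[r] = -0.4414, γ^t·E[r] = -0.180800, running G = -0.845689
t=5: π = [0.4446, 0.3333, 0.2220], E[r] = -0.4452, γ^t·E[r] = -0.145884, running G = -0.991573
t=6: π = [0.4444, 0.3333, 0.2223], E[r] = -0.4443, γ^t·E[r] = -0.116459, running G = -1.108032
t=7: π = [0.4445, 0.3333, 0.2222], E[r] = -0.4445, γ^t·E[r] = -0.093217, running G = -1.201249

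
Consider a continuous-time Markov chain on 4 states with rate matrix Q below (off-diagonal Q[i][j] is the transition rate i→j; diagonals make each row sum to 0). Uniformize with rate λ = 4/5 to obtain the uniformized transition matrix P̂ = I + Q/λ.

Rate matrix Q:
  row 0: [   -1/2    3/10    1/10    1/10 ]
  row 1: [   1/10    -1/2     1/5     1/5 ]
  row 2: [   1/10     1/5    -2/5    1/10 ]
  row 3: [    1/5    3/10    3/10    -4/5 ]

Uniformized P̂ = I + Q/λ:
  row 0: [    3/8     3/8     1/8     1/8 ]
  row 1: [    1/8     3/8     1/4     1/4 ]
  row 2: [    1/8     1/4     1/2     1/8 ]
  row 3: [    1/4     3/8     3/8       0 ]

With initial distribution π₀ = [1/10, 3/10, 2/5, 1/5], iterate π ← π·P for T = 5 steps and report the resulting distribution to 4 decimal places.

t=0: π = [0.1000, 0.3000, 0.4000, 0.2000]
t=1: π = [0.1750, 0.3250, 0.3625, 0.1375]
t=2: π = [0.1859, 0.3297, 0.3359, 0.1484]
t=3: π = [0.1900, 0.3330, 0.3293, 0.1477]
t=4: π = [0.1910, 0.3338, 0.3270, 0.1482]
t=5: π = [0.1913, 0.3341, 0.3264, 0.1482]

π = [0.1913, 0.3341, 0.3264, 0.1482]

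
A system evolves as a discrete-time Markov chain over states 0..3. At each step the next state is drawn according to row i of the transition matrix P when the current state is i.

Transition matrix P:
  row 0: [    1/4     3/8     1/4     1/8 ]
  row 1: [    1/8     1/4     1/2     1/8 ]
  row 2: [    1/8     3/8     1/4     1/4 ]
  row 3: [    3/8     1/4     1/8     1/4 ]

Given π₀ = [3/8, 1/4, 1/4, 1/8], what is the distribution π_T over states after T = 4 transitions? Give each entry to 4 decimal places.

t=0: π = [0.3750, 0.2500, 0.2500, 0.1250]
t=1: π = [0.2031, 0.3281, 0.2969, 0.1719]
t=2: π = [0.1934, 0.3125, 0.3105, 0.1836]
t=3: π = [0.1951, 0.3130, 0.3052, 0.1868]
t=4: π = [0.1961, 0.3125, 0.3049, 0.1865]

π = [0.1961, 0.3125, 0.3049, 0.1865]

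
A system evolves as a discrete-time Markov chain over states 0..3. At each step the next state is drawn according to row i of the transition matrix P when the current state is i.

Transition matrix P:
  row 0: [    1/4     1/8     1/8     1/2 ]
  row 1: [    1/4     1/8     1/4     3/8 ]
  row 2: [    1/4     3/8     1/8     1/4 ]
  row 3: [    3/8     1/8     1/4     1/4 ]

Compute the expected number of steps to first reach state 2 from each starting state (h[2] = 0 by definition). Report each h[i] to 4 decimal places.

First-step conditioning: h[2] = 0; for i ≠ 2, h[i] = 1 + Σ_k P[i][k]·h[k].
  h[0] = 1 + 1/4·h[0] + 1/8·h[1] + 1/2·h[3]
  h[1] = 1 + 1/4·h[0] + 1/8·h[1] + 3/8·h[3]
  h[3] = 1 + 3/8·h[0] + 1/8·h[1] + 1/4·h[3]
Solving the 3×3 linear system over states ≠ 2 gives exactly h = [640/121, 568/121, 0, 576/121] (h[2] = 0 is the target).

h = [5.2893, 4.6942, 0.0000, 4.7603]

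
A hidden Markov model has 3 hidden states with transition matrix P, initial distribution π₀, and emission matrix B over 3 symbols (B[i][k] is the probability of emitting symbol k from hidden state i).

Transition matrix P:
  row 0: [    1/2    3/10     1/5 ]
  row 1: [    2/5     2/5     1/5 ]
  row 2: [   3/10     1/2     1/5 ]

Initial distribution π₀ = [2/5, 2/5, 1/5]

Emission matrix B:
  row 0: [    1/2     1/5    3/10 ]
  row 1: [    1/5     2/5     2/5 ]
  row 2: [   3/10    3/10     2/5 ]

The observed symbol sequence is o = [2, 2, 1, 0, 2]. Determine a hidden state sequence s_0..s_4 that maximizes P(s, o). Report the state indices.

path = [1, 1, 1, 0, 0]

t=0: δ = [1.200e-01, 1.600e-01, 8.000e-02]  (obs o_0=2)
t=1: δ = [1.920e-02, 2.560e-02, 1.280e-02]  ψ = [1, 1, 1]  (obs o_1=2)
t=2: δ = [2.048e-03, 4.096e-03, 1.536e-03]  ψ = [1, 1, 1]  (obs o_2=1)
t=3: δ = [8.192e-04, 3.277e-04, 2.458e-04]  ψ = [1, 1, 1]  (obs o_3=0)
t=4: δ = [1.229e-04, 9.830e-05, 6.554e-05]  ψ = [0, 0, 0]  (obs o_4=2)
backtrack: best end state = 0; path = [1, 1, 1, 0, 0]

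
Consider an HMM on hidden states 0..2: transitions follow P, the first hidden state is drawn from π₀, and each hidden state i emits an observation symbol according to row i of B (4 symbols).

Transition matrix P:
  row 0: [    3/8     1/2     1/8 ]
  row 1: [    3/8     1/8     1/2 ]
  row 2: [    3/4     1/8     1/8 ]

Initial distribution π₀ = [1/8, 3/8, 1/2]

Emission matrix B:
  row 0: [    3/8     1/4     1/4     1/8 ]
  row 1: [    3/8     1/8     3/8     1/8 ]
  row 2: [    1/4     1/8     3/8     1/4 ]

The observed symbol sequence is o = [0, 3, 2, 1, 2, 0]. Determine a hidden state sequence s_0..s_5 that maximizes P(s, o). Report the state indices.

t=0: δ = [4.688e-02, 1.406e-01, 1.250e-01]  (obs o_0=0)
t=1: δ = [1.172e-02, 2.930e-03, 1.758e-02]  ψ = [2, 0, 1]  (obs o_1=3)
t=2: δ = [3.296e-03, 2.197e-03, 8.240e-04]  ψ = [2, 0, 2]  (obs o_2=2)
t=3: δ = [3.090e-04, 2.060e-04, 1.373e-04]  ψ = [0, 0, 1]  (obs o_3=1)
t=4: δ = [2.897e-05, 5.794e-05, 3.862e-05]  ψ = [0, 0, 1]  (obs o_4=2)
t=5: δ = [1.086e-05, 5.431e-06, 7.242e-06]  ψ = [2, 0, 1]  (obs o_5=0)
backtrack: best end state = 0; path = [1, 2, 0, 1, 2, 0]

path = [1, 2, 0, 1, 2, 0]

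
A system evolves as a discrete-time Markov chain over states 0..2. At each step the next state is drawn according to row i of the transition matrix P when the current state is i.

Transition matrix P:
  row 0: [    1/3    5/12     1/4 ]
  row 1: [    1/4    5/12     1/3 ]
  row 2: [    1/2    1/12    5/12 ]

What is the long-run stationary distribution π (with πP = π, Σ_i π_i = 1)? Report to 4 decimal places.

π = [0.3629, 0.3065, 0.3306]

Balance equations π_j = Σ_i π_i·P[i][j]:
  π_0 = 1/3·π_0 + 1/4·π_1 + 1/2·π_2
  π_1 = 5/12·π_0 + 5/12·π_1 + 1/12·π_2
  normalize: π_0 + π_1 + π_2 = 1
Solving the linear system gives exactly π = [45/124, 19/62, 41/124].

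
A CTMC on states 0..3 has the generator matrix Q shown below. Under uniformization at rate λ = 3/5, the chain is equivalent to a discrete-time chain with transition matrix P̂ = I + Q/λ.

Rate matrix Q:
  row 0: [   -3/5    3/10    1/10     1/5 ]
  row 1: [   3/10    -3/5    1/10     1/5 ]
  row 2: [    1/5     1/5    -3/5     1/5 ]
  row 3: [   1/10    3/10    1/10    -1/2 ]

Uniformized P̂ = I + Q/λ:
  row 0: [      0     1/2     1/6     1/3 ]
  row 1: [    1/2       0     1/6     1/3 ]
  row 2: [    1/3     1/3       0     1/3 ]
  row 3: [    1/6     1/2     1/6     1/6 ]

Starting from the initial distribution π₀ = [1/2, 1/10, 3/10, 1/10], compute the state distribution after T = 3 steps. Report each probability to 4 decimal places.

t=0: π = [0.5000, 0.1000, 0.3000, 0.1000]
t=1: π = [0.1667, 0.4000, 0.1167, 0.3167]
t=2: π = [0.2917, 0.2806, 0.1472, 0.2806]
t=3: π = [0.2361, 0.3352, 0.1421, 0.2866]

π = [0.2361, 0.3352, 0.1421, 0.2866]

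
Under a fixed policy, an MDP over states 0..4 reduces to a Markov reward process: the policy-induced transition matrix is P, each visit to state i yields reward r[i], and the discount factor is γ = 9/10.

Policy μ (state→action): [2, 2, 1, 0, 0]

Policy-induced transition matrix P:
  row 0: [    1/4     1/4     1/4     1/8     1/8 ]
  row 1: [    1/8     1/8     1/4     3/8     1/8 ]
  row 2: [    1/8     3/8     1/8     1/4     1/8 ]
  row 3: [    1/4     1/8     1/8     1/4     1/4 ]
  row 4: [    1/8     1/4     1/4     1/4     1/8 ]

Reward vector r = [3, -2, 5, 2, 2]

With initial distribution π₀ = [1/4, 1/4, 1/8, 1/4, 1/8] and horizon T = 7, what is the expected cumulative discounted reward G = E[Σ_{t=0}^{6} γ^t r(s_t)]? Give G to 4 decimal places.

G = 9.6996

t=0: π = [0.2500, 0.2500, 0.1250, 0.2500, 0.1250], E[r] = 1.6250, γ^t·E[r] = 1.625000, running G = 1.625000
t=1: π = [0.1875, 0.2031, 0.2031, 0.2500, 0.1563], E[r] = 1.9844, γ^t·E[r] = 1.785938, running G = 3.410938
t=2: π = [0.1797, 0.2188, 0.1934, 0.2520, 0.1563], E[r] = 1.8848, γ^t·E[r] = 1.526660, running G = 4.937598
t=3: π = [0.1790, 0.2153, 0.1943, 0.2549, 0.1565], E[r] = 1.9006, γ^t·E[r] = 1.385563, running G = 6.323160
t=4: π = [0.1792, 0.2155, 0.1938, 0.2545, 0.1569], E[r] = 1.8987, γ^t·E[r] = 1.245745, running G = 7.568905
t=5: π = [0.1792, 0.2155, 0.1940, 0.2545, 0.1568], E[r] = 1.8992, γ^t·E[r] = 1.121448, running G = 8.690353
t=6: π = [0.1792, 0.2155, 0.1939, 0.2545, 0.1568], E[r] = 1.8991, γ^t·E[r] = 1.009242, running G = 9.699595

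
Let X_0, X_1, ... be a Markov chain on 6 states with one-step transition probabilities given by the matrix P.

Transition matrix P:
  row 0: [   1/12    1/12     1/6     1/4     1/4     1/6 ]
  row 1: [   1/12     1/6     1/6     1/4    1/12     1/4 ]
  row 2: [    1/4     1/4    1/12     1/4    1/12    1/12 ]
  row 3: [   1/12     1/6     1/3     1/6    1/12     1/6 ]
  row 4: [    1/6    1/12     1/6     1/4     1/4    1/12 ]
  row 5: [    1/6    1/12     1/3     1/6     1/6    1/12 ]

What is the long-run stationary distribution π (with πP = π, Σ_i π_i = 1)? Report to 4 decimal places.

π = [0.1415, 0.1489, 0.2090, 0.2201, 0.1421, 0.1383]

Balance equations π_j = Σ_i π_i·P[i][j]:
  π_0 = 1/12·π_0 + 1/12·π_1 + 1/4·π_2 + 1/12·π_3 + 1/6·π_4 + 1/6·π_5
  π_1 = 1/12·π_0 + 1/6·π_1 + 1/4·π_2 + 1/6·π_3 + 1/12·π_4 + 1/12·π_5
  π_2 = 1/6·π_0 + 1/6·π_1 + 1/12·π_2 + 1/3·π_3 + 1/6·π_4 + 1/3·π_5
  π_3 = 1/4·π_0 + 1/4·π_1 + 1/4·π_2 + 1/6·π_3 + 1/4·π_4 + 1/6·π_5
  π_4 = 1/4·π_0 + 1/12·π_1 + 1/12·π_2 + 1/12·π_3 + 1/4·π_4 + 1/6·π_5
  normalize: π_0 + π_1 + π_2 + π_3 + π_4 + π_5 = 1
Solving the linear system gives exactly π = [41127/290581, 43273/290581, 60728/290581, 63966/290581, 41302/290581, 40185/290581].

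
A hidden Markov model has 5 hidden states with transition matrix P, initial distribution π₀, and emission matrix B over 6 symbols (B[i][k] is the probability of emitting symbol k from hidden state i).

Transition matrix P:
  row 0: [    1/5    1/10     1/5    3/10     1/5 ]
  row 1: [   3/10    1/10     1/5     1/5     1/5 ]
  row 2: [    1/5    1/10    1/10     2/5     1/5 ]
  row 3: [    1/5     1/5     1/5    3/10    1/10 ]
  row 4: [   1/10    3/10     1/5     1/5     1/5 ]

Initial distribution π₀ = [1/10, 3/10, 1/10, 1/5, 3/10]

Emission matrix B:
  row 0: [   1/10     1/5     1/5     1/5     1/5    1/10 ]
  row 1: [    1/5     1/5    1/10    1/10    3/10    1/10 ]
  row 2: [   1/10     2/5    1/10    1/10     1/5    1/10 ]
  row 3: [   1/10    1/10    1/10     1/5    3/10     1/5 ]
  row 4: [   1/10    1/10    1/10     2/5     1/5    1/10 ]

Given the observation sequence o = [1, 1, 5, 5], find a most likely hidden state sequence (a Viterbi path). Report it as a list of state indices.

path = [1, 2, 3, 3]

t=0: δ = [2.000e-02, 6.000e-02, 4.000e-02, 2.000e-02, 3.000e-02]  (obs o_0=1)
t=1: δ = [3.600e-03, 1.800e-03, 4.800e-03, 1.600e-03, 1.200e-03]  ψ = [1, 4, 1, 2, 1]  (obs o_1=1)
t=2: δ = [9.600e-05, 4.800e-05, 7.200e-05, 3.840e-04, 9.600e-05]  ψ = [2, 2, 0, 2, 2]  (obs o_2=5)
t=3: δ = [7.680e-06, 7.680e-06, 7.680e-06, 2.304e-05, 3.840e-06]  ψ = [3, 3, 3, 3, 3]  (obs o_3=5)
backtrack: best end state = 3; path = [1, 2, 3, 3]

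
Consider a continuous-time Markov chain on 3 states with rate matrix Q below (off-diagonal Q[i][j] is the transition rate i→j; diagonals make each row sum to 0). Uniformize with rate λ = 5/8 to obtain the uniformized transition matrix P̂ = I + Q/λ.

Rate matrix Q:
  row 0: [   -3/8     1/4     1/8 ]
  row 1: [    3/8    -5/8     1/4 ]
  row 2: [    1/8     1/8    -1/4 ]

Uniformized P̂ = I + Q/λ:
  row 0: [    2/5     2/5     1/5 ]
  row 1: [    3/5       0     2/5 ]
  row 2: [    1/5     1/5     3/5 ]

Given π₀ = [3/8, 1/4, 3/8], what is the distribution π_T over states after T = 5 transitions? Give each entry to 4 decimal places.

t=0: π = [0.3750, 0.2500, 0.3750]
t=1: π = [0.3750, 0.2250, 0.4000]
t=2: π = [0.3650, 0.2300, 0.4050]
t=3: π = [0.3650, 0.2270, 0.4080]
t=4: π = [0.3638, 0.2276, 0.4086]
t=5: π = [0.3638, 0.2272, 0.4090]

π = [0.3638, 0.2272, 0.4090]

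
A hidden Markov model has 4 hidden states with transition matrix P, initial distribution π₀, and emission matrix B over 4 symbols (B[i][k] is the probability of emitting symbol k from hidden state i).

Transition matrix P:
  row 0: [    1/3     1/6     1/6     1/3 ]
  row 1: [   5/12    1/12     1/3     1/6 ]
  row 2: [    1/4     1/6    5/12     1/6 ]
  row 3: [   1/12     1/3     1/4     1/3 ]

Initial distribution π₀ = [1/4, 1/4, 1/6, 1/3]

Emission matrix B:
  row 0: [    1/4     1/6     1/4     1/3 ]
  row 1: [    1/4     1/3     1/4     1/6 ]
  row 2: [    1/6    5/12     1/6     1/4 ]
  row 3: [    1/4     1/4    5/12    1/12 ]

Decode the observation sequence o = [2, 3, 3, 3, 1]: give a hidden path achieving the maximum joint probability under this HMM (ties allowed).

path = [3, 2, 2, 2, 2]

t=0: δ = [6.250e-02, 6.250e-02, 2.778e-02, 1.389e-01]  (obs o_0=2)
t=1: δ = [8.681e-03, 7.716e-03, 8.681e-03, 3.858e-03]  ψ = [1, 3, 3, 3]  (obs o_1=3)
t=2: δ = [1.072e-03, 2.411e-04, 9.042e-04, 2.411e-04]  ψ = [1, 0, 2, 0]  (obs o_2=3)
t=3: δ = [1.191e-04, 2.977e-05, 9.419e-05, 2.977e-05]  ψ = [0, 0, 2, 0]  (obs o_3=3)
t=4: δ = [6.615e-06, 6.615e-06, 1.635e-05, 9.923e-06]  ψ = [0, 0, 2, 0]  (obs o_4=1)
backtrack: best end state = 2; path = [3, 2, 2, 2, 2]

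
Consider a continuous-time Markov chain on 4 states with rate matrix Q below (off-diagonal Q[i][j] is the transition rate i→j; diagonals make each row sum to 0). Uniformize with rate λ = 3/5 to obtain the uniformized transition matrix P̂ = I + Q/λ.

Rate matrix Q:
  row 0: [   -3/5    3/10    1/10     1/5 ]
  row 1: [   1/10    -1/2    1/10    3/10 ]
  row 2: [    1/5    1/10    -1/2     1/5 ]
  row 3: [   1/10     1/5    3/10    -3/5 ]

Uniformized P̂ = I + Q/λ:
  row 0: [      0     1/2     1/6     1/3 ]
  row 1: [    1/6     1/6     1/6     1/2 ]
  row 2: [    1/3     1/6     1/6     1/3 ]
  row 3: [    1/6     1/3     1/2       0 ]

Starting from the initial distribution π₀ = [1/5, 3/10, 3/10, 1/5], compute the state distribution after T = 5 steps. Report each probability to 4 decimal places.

t=0: π = [0.2000, 0.3000, 0.3000, 0.2000]
t=1: π = [0.1833, 0.2667, 0.2333, 0.3167]
t=2: π = [0.1750, 0.2806, 0.2722, 0.2722]
t=3: π = [0.1829, 0.2704, 0.2574, 0.2894]
t=4: π = [0.1791, 0.2758, 0.2631, 0.2819]
t=5: π = [0.1807, 0.2734, 0.2606, 0.2853]

π = [0.1807, 0.2734, 0.2606, 0.2853]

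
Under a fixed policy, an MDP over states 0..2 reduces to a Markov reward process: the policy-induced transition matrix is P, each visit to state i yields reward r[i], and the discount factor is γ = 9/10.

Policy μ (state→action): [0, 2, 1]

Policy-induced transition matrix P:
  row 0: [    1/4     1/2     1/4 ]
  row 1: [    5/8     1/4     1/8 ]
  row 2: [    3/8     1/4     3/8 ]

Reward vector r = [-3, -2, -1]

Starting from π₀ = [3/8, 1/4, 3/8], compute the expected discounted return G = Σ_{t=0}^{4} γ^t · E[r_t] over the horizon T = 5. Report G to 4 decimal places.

G = -8.6845

t=0: π = [0.3750, 0.2500, 0.3750], E[r] = -2.0000, γ^t·E[r] = -2.000000, running G = -2.000000
t=1: π = [0.3906, 0.3438, 0.2656], E[r] = -2.1250, γ^t·E[r] = -1.912500, running G = -3.912500
t=2: π = [0.4121, 0.3477, 0.2402], E[r] = -2.1719, γ^t·E[r] = -1.759219, running G = -5.671719
t=3: π = [0.4104, 0.3530, 0.2366], E[r] = -2.1738, γ^t·E[r] = -1.584721, running G = -7.256439
t=4: π = [0.4120, 0.3526, 0.2354], E[r] = -2.1765, γ^t·E[r] = -1.428011, running G = -8.684450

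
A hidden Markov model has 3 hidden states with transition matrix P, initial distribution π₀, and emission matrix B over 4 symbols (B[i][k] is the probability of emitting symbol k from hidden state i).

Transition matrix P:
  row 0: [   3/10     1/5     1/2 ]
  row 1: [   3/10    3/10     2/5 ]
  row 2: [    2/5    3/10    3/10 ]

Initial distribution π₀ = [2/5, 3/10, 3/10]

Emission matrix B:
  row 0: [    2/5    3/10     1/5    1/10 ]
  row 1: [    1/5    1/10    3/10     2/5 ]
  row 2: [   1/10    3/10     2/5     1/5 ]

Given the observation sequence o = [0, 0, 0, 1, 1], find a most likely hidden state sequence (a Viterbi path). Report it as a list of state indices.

path = [0, 0, 0, 2, 0]

t=0: δ = [1.600e-01, 6.000e-02, 3.000e-02]  (obs o_0=0)
t=1: δ = [1.920e-02, 6.400e-03, 8.000e-03]  ψ = [0, 0, 0]  (obs o_1=0)
t=2: δ = [2.304e-03, 7.680e-04, 9.600e-04]  ψ = [0, 0, 0]  (obs o_2=0)
t=3: δ = [2.074e-04, 4.608e-05, 3.456e-04]  ψ = [0, 0, 0]  (obs o_3=1)
t=4: δ = [4.147e-05, 1.037e-05, 3.110e-05]  ψ = [2, 2, 0]  (obs o_4=1)
backtrack: best end state = 0; path = [0, 0, 0, 2, 0]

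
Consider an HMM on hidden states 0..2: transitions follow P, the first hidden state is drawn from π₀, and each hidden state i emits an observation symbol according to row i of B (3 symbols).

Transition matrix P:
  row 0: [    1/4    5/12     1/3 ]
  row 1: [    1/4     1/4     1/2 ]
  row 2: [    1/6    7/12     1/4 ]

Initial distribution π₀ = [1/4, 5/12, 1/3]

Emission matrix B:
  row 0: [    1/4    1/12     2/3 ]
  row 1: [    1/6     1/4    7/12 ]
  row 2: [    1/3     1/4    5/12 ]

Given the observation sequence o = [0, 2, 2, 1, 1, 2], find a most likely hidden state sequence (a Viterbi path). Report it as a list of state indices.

t=0: δ = [6.250e-02, 6.944e-02, 1.111e-01]  (obs o_0=0)
t=1: δ = [1.235e-02, 3.781e-02, 1.447e-02]  ψ = [2, 2, 1]  (obs o_1=2)
t=2: δ = [6.301e-03, 5.514e-03, 7.877e-03]  ψ = [1, 1, 1]  (obs o_2=2)
t=3: δ = [1.313e-04, 1.149e-03, 6.892e-04]  ψ = [0, 2, 1]  (obs o_3=1)
t=4: δ = [2.393e-05, 1.005e-04, 1.436e-04]  ψ = [1, 2, 1]  (obs o_4=1)
t=5: δ = [1.675e-05, 4.886e-05, 2.094e-05]  ψ = [1, 2, 1]  (obs o_5=2)
backtrack: best end state = 1; path = [2, 1, 2, 1, 2, 1]

path = [2, 1, 2, 1, 2, 1]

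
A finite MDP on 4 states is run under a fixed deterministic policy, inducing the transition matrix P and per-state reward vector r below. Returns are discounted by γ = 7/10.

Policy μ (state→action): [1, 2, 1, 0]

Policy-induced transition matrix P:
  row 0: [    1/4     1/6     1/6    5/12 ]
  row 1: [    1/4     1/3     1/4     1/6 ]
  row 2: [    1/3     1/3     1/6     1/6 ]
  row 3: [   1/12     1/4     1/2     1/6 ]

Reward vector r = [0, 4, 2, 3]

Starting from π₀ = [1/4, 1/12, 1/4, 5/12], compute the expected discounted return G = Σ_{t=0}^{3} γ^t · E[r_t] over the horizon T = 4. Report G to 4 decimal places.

G = 5.6407

t=0: π = [0.2500, 0.0833, 0.2500, 0.4167], E[r] = 2.0833, γ^t·E[r] = 2.083333, running G = 2.083333
t=1: π = [0.2014, 0.2569, 0.3125, 0.2292], E[r] = 2.3403, γ^t·E[r] = 1.638194, running G = 3.721528
t=2: π = [0.2378, 0.2807, 0.2645, 0.2170], E[r] = 2.3027, γ^t·E[r] = 1.128304, running G = 4.849832
t=3: π = [0.2359, 0.2756, 0.2624, 0.2261], E[r] = 2.3056, γ^t·E[r] = 0.790822, running G = 5.640654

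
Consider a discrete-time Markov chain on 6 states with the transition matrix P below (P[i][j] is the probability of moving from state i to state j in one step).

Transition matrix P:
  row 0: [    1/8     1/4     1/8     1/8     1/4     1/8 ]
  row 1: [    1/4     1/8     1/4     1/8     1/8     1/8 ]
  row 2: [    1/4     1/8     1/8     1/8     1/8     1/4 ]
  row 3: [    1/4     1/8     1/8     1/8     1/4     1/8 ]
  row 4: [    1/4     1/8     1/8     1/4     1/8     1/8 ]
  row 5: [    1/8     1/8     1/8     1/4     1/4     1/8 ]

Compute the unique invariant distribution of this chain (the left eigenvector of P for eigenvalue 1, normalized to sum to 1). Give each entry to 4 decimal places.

Balance equations π_j = Σ_i π_i·P[i][j]:
  π_0 = 1/8·π_0 + 1/4·π_1 + 1/4·π_2 + 1/4·π_3 + 1/4·π_4 + 1/8·π_5
  π_1 = 1/4·π_0 + 1/8·π_1 + 1/8·π_2 + 1/8·π_3 + 1/8·π_4 + 1/8·π_5
  π_2 = 1/8·π_0 + 1/4·π_1 + 1/8·π_2 + 1/8·π_3 + 1/8·π_4 + 1/8·π_5
  π_3 = 1/8·π_0 + 1/8·π_1 + 1/8·π_2 + 1/8·π_3 + 1/4·π_4 + 1/4·π_5
  π_4 = 1/4·π_0 + 1/8·π_1 + 1/8·π_2 + 1/4·π_3 + 1/8·π_4 + 1/4·π_5
  normalize: π_0 + π_1 + π_2 + π_3 + π_4 + π_5 = 1
Solving the linear system gives exactly π = [951/4609, 695/4609, 663/4609, 2303/13827, 2620/13827, 659/4609].

π = [0.2063, 0.1508, 0.1438, 0.1666, 0.1895, 0.1430]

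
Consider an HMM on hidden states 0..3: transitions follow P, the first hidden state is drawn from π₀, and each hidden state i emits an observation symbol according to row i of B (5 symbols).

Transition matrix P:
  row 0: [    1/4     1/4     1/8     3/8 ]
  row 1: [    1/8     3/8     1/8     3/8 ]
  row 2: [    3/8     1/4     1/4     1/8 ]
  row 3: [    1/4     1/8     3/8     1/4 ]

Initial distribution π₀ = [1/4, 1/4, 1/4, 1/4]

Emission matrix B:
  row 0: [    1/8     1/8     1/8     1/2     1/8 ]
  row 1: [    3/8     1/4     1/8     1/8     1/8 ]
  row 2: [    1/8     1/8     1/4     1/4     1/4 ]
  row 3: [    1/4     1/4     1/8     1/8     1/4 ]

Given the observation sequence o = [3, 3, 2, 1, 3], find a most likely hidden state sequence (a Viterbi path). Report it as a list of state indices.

t=0: δ = [1.250e-01, 3.125e-02, 6.250e-02, 3.125e-02]  (obs o_0=3)
t=1: δ = [1.562e-02, 3.906e-03, 3.906e-03, 5.859e-03]  ψ = [0, 0, 0, 0]  (obs o_1=3)
t=2: δ = [4.883e-04, 4.883e-04, 5.493e-04, 7.324e-04]  ψ = [0, 0, 3, 0]  (obs o_2=2)
t=3: δ = [2.575e-05, 4.578e-05, 3.433e-05, 4.578e-05]  ψ = [2, 1, 3, 0]  (obs o_3=1)
t=4: δ = [6.437e-06, 2.146e-06, 4.292e-06, 2.146e-06]  ψ = [2, 1, 3, 1]  (obs o_4=3)
backtrack: best end state = 0; path = [0, 0, 3, 2, 0]

path = [0, 0, 3, 2, 0]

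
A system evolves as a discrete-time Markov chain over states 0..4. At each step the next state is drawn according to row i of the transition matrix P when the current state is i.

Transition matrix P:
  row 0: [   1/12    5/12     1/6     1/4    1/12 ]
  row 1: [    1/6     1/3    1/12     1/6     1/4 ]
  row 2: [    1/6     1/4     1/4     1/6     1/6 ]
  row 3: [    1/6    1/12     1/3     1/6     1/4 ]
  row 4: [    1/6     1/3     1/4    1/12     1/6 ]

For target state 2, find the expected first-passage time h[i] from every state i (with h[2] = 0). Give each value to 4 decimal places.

First-step conditioning: h[2] = 0; for i ≠ 2, h[i] = 1 + Σ_k P[i][k]·h[k].
  h[0] = 1 + 1/12·h[0] + 5/12·h[1] + 1/4·h[3] + 1/12·h[4]
  h[1] = 1 + 1/6·h[0] + 1/3·h[1] + 1/6·h[3] + 1/4·h[4]
  h[3] = 1 + 1/6·h[0] + 1/12·h[1] + 1/6·h[3] + 1/4·h[4]
  h[4] = 1 + 1/6·h[0] + 1/3·h[1] + 1/12·h[3] + 1/6·h[4]
Solving the 4×4 linear system over states ≠ 2 gives exactly h = [2500/463, 2704/463, 0, 2028/463, 2340/463] (h[2] = 0 is the target).

h = [5.3996, 5.8402, 0.0000, 4.3801, 5.0540]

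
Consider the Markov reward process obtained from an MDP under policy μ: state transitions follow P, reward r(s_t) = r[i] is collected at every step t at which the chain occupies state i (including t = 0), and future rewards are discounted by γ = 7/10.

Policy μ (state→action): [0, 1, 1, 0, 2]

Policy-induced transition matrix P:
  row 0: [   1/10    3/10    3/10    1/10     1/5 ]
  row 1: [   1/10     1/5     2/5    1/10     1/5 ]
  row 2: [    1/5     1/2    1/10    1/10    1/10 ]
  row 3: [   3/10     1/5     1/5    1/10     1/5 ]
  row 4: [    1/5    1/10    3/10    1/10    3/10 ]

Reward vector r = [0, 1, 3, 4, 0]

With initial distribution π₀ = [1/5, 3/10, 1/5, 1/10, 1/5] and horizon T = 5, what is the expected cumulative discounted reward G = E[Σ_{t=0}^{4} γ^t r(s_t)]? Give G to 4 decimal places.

t=0: π = [0.2000, 0.3000, 0.2000, 0.1000, 0.2000], E[r] = 1.3000, γ^t·E[r] = 1.300000, running G = 1.300000
t=1: π = [0.1600, 0.2600, 0.2800, 0.1000, 0.2000], E[r] = 1.5000, γ^t·E[r] = 1.050000, running G = 2.350000
t=2: π = [0.1680, 0.2800, 0.2600, 0.1000, 0.1920], E[r] = 1.4600, γ^t·E[r] = 0.715400, running G = 3.065400
t=3: π = [0.1652, 0.2756, 0.2660, 0.1000, 0.1932], E[r] = 1.4736, γ^t·E[r] = 0.505445, running G = 3.570845
t=4: π = [0.1659, 0.2770, 0.2644, 0.1000, 0.1927], E[r] = 1.4701, γ^t·E[r] = 0.352966, running G = 3.923811

G = 3.9238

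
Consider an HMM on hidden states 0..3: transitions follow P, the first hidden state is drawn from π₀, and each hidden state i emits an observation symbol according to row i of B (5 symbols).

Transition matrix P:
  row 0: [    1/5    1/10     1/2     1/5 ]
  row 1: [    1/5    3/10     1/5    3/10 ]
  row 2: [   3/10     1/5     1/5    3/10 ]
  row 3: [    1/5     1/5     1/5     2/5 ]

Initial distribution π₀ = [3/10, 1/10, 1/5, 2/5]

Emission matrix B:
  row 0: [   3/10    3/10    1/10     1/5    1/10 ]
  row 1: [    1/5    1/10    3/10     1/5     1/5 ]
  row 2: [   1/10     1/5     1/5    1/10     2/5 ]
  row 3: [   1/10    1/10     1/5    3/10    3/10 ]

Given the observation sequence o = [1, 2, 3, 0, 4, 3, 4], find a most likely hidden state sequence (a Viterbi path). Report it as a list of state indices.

path = [0, 2, 3, 0, 2, 0, 2]

t=0: δ = [9.000e-02, 1.000e-02, 4.000e-02, 4.000e-02]  (obs o_0=1)
t=1: δ = [1.800e-03, 2.700e-03, 9.000e-03, 3.600e-03]  ψ = [0, 0, 0, 0]  (obs o_1=2)
t=2: δ = [5.400e-04, 3.600e-04, 1.800e-04, 8.100e-04]  ψ = [2, 2, 2, 2]  (obs o_2=3)
t=3: δ = [4.860e-05, 3.240e-05, 2.700e-05, 3.240e-05]  ψ = [3, 3, 0, 3]  (obs o_3=0)
t=4: δ = [9.720e-07, 1.944e-06, 9.720e-06, 3.888e-06]  ψ = [0, 1, 0, 3]  (obs o_4=4)
t=5: δ = [5.832e-07, 3.888e-07, 1.944e-07, 8.748e-07]  ψ = [2, 2, 2, 2]  (obs o_5=3)
t=6: δ = [1.750e-08, 3.499e-08, 1.166e-07, 1.050e-07]  ψ = [3, 3, 0, 3]  (obs o_6=4)
backtrack: best end state = 2; path = [0, 2, 3, 0, 2, 0, 2]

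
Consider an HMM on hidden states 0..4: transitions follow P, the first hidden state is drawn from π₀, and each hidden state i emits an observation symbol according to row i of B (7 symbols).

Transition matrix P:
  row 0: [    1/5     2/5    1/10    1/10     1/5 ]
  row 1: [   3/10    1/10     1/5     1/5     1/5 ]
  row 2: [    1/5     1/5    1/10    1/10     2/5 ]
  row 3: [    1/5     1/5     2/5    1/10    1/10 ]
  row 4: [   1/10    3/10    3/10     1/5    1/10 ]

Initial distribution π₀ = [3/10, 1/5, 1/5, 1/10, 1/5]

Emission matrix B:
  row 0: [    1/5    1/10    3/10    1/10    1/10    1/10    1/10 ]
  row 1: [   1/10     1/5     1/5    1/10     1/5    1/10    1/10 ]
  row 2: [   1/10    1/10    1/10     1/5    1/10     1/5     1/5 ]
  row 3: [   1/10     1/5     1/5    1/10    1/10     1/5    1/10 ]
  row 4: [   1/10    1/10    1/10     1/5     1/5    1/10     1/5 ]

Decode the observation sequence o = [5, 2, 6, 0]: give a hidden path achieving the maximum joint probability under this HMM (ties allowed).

path = [2, 0, 1, 0]

t=0: δ = [3.000e-02, 2.000e-02, 4.000e-02, 2.000e-02, 2.000e-02]  (obs o_0=5)
t=1: δ = [2.400e-03, 2.400e-03, 8.000e-04, 8.000e-04, 1.600e-03]  ψ = [2, 0, 3, 1, 2]  (obs o_1=2)
t=2: δ = [7.200e-05, 9.600e-05, 9.600e-05, 4.800e-05, 9.600e-05]  ψ = [1, 0, 1, 1, 0]  (obs o_2=6)
t=3: δ = [5.760e-06, 2.880e-06, 2.880e-06, 1.920e-06, 3.840e-06]  ψ = [1, 0, 4, 1, 2]  (obs o_3=0)
backtrack: best end state = 0; path = [2, 0, 1, 0]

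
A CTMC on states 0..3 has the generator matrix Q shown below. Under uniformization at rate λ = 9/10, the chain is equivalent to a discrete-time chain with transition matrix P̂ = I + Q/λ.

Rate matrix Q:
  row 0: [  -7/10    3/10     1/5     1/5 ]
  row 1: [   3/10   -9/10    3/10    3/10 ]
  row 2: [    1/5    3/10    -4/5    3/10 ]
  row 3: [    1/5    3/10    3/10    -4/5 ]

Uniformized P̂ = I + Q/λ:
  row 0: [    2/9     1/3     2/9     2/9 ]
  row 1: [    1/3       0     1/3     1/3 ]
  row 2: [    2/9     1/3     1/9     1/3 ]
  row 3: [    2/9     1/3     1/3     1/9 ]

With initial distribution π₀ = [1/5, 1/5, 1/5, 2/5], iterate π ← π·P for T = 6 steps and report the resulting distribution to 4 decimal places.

π = [0.2500, 0.2499, 0.2500, 0.2500]

t=0: π = [0.2000, 0.2000, 0.2000, 0.4000]
t=1: π = [0.2444, 0.2667, 0.2667, 0.2222]
t=2: π = [0.2519, 0.2444, 0.2469, 0.2568]
t=3: π = [0.2494, 0.2519, 0.2505, 0.2483]
t=4: π = [0.2502, 0.2494, 0.2500, 0.2504]
t=5: π = [0.2499, 0.2502, 0.2500, 0.2499]
t=6: π = [0.2500, 0.2499, 0.2500, 0.2500]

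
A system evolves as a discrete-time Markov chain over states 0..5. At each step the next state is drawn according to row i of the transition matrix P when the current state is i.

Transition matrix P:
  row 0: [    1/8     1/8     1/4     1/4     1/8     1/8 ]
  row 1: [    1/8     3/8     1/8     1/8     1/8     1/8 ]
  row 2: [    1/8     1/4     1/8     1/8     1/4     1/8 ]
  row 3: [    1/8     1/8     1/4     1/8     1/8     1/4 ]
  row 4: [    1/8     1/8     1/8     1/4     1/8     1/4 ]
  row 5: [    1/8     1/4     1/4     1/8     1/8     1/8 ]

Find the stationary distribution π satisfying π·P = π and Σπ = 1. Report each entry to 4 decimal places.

π = [0.1250, 0.2240, 0.1809, 0.1591, 0.1476, 0.1633]

Balance equations π_j = Σ_i π_i·P[i][j]:
  π_0 = 1/8·π_0 + 1/8·π_1 + 1/8·π_2 + 1/8·π_3 + 1/8·π_4 + 1/8·π_5
  π_1 = 1/8·π_0 + 3/8·π_1 + 1/4·π_2 + 1/8·π_3 + 1/8·π_4 + 1/4·π_5
  π_2 = 1/4·π_0 + 1/8·π_1 + 1/8·π_2 + 1/4·π_3 + 1/8·π_4 + 1/4·π_5
  π_3 = 1/4·π_0 + 1/8·π_1 + 1/8·π_2 + 1/8·π_3 + 1/4·π_4 + 1/8·π_5
  π_4 = 1/8·π_0 + 1/8·π_1 + 1/4·π_2 + 1/8·π_3 + 1/8·π_4 + 1/8·π_5
  normalize: π_0 + π_1 + π_2 + π_3 + π_4 + π_5 = 1
Solving the linear system gives exactly π = [1/8, 7311/32632, 738/4079, 5191/32632, 4817/32632, 2665/16316].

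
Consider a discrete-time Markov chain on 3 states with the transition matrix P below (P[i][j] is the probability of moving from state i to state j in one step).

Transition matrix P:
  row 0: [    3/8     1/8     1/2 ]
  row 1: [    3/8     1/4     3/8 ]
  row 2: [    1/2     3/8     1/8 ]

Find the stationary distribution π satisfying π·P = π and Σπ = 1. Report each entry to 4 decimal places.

Balance equations π_j = Σ_i π_i·P[i][j]:
  π_0 = 3/8·π_0 + 3/8·π_1 + 1/2·π_2
  π_1 = 1/8·π_0 + 1/4·π_1 + 3/8·π_2
  normalize: π_0 + π_1 + π_2 = 1
Solving the linear system gives exactly π = [33/79, 19/79, 27/79].

π = [0.4177, 0.2405, 0.3418]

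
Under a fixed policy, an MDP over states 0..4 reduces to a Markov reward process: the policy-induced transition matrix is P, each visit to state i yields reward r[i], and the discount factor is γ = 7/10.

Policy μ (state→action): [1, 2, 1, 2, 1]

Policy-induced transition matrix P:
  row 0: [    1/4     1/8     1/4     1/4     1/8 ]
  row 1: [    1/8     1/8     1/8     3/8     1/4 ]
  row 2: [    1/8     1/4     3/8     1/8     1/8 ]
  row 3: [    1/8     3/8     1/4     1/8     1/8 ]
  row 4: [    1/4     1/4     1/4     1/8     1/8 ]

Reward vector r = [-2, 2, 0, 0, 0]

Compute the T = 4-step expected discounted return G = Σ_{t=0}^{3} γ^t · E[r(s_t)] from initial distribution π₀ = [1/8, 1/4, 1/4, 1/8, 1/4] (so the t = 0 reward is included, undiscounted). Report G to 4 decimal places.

t=0: π = [0.1250, 0.2500, 0.2500, 0.1250, 0.2500], E[r] = 0.2500, γ^t·E[r] = 0.250000, running G = 0.250000
t=1: π = [0.1719, 0.2188, 0.2500, 0.2031, 0.1563], E[r] = 0.0938, γ^t·E[r] = 0.065625, running G = 0.315625
t=2: π = [0.1660, 0.2266, 0.2539, 0.2012, 0.1523], E[r] = 0.1211, γ^t·E[r] = 0.059336, running G = 0.374961
t=3: π = [0.1648, 0.2261, 0.2534, 0.2024, 0.1533], E[r] = 0.1226, γ^t·E[r] = 0.042038, running G = 0.416999

G = 0.4170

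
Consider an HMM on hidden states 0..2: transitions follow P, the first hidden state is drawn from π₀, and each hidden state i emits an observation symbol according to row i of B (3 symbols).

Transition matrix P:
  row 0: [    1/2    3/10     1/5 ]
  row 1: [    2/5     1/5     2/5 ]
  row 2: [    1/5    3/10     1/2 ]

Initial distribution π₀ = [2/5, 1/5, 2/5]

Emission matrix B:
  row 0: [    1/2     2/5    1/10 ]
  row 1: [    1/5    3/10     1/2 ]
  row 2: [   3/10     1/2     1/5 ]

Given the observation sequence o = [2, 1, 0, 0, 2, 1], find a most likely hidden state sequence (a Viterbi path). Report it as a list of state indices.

path = [1, 0, 0, 0, 1, 2]

t=0: δ = [4.000e-02, 1.000e-01, 8.000e-02]  (obs o_0=2)
t=1: δ = [1.600e-02, 7.200e-03, 2.000e-02]  ψ = [1, 2, 1]  (obs o_1=1)
t=2: δ = [4.000e-03, 1.200e-03, 3.000e-03]  ψ = [0, 2, 2]  (obs o_2=0)
t=3: δ = [1.000e-03, 2.400e-04, 4.500e-04]  ψ = [0, 0, 2]  (obs o_3=0)
t=4: δ = [5.000e-05, 1.500e-04, 4.500e-05]  ψ = [0, 0, 2]  (obs o_4=2)
t=5: δ = [2.400e-05, 9.000e-06, 3.000e-05]  ψ = [1, 1, 1]  (obs o_5=1)
backtrack: best end state = 2; path = [1, 0, 0, 0, 1, 2]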